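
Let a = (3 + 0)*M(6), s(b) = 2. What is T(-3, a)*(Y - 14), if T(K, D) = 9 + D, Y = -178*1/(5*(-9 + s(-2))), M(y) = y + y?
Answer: -2808/7 ≈ -401.14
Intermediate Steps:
M(y) = 2*y
a = 36 (a = (3 + 0)*(2*6) = 3*12 = 36)
Y = 178/35 (Y = -178*1/(5*(-9 + 2)) = -178/((-7*5)) = -178/(-35) = -178*(-1/35) = 178/35 ≈ 5.0857)
T(-3, a)*(Y - 14) = (9 + 36)*(178/35 - 14) = 45*(-312/35) = -2808/7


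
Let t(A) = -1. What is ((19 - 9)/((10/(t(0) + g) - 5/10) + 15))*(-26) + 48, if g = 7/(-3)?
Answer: 584/23 ≈ 25.391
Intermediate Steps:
g = -7/3 (g = 7*(-⅓) = -7/3 ≈ -2.3333)
((19 - 9)/((10/(t(0) + g) - 5/10) + 15))*(-26) + 48 = ((19 - 9)/((10/(-1 - 7/3) - 5/10) + 15))*(-26) + 48 = (10/((10/(-10/3) - 5*⅒) + 15))*(-26) + 48 = (10/((10*(-3/10) - ½) + 15))*(-26) + 48 = (10/((-3 - ½) + 15))*(-26) + 48 = (10/(-7/2 + 15))*(-26) + 48 = (10/(23/2))*(-26) + 48 = (10*(2/23))*(-26) + 48 = (20/23)*(-26) + 48 = -520/23 + 48 = 584/23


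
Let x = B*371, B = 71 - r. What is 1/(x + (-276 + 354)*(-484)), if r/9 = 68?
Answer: -1/238463 ≈ -4.1935e-6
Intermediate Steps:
r = 612 (r = 9*68 = 612)
B = -541 (B = 71 - 1*612 = 71 - 612 = -541)
x = -200711 (x = -541*371 = -200711)
1/(x + (-276 + 354)*(-484)) = 1/(-200711 + (-276 + 354)*(-484)) = 1/(-200711 + 78*(-484)) = 1/(-200711 - 37752) = 1/(-238463) = -1/238463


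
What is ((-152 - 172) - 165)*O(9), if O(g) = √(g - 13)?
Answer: -978*I ≈ -978.0*I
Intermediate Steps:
O(g) = √(-13 + g)
((-152 - 172) - 165)*O(9) = ((-152 - 172) - 165)*√(-13 + 9) = (-324 - 165)*√(-4) = -978*I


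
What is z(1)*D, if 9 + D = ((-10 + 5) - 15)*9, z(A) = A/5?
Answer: -189/5 ≈ -37.800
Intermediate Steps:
z(A) = A/5 (z(A) = A*(⅕) = A/5)
D = -189 (D = -9 + ((-10 + 5) - 15)*9 = -9 + (-5 - 15)*9 = -9 - 20*9 = -9 - 180 = -189)
z(1)*D = ((⅕)*1)*(-189) = (⅕)*(-189) = -189/5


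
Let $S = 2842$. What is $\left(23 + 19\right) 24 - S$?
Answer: $-1834$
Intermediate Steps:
$\left(23 + 19\right) 24 - S = \left(23 + 19\right) 24 - 2842 = 42 \cdot 24 - 2842 = 1008 - 2842 = -1834$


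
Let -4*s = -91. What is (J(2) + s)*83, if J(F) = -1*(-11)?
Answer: 11205/4 ≈ 2801.3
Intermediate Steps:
s = 91/4 (s = -¼*(-91) = 91/4 ≈ 22.750)
J(F) = 11
(J(2) + s)*83 = (11 + 91/4)*83 = (135/4)*83 = 11205/4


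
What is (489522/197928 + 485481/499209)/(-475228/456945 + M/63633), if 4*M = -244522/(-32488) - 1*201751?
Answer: -992648710795900563038020/527941290033288001330891 ≈ -1.8802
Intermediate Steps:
M = -3277120983/64976 (M = (-244522/(-32488) - 1*201751)/4 = (-244522*(-1/32488) - 201751)/4 = (122261/16244 - 201751)/4 = (¼)*(-3277120983/16244) = -3277120983/64976 ≈ -50436.)
(489522/197928 + 485481/499209)/(-475228/456945 + M/63633) = (489522/197928 + 485481/499209)/(-475228/456945 - 3277120983/64976/63633) = (489522*(1/197928) + 485481*(1/499209))/(-475228*1/456945 - 3277120983/64976*1/63633) = (81587/32988 + 161827/166403)/(-475228/456945 - 1092373661/1378205936) = 18914670637/(5489302164*(-1154116733079053/629764311425520)) = (18914670637/5489302164)*(-629764311425520/1154116733079053) = -992648710795900563038020/527941290033288001330891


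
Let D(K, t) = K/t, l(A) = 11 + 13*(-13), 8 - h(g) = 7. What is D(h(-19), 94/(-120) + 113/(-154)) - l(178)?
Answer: 1102802/7009 ≈ 157.34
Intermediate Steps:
h(g) = 1 (h(g) = 8 - 1*7 = 8 - 7 = 1)
l(A) = -158 (l(A) = 11 - 169 = -158)
D(h(-19), 94/(-120) + 113/(-154)) - l(178) = 1/(94/(-120) + 113/(-154)) - 1*(-158) = 1/(94*(-1/120) + 113*(-1/154)) + 158 = 1/(-47/60 - 113/154) + 158 = 1/(-7009/4620) + 158 = 1*(-4620/7009) + 158 = -4620/7009 + 158 = 1102802/7009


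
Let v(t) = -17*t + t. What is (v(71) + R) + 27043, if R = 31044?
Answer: 56951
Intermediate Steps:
v(t) = -16*t
(v(71) + R) + 27043 = (-16*71 + 31044) + 27043 = (-1136 + 31044) + 27043 = 29908 + 27043 = 56951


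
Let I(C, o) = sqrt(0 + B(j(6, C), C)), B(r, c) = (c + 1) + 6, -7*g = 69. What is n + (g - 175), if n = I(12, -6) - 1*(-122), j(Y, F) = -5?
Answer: -440/7 + sqrt(19) ≈ -58.498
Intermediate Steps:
g = -69/7 (g = -1/7*69 = -69/7 ≈ -9.8571)
B(r, c) = 7 + c (B(r, c) = (1 + c) + 6 = 7 + c)
I(C, o) = sqrt(7 + C) (I(C, o) = sqrt(0 + (7 + C)) = sqrt(7 + C))
n = 122 + sqrt(19) (n = sqrt(7 + 12) - 1*(-122) = sqrt(19) + 122 = 122 + sqrt(19) ≈ 126.36)
n + (g - 175) = (122 + sqrt(19)) + (-69/7 - 175) = (122 + sqrt(19)) - 1294/7 = -440/7 + sqrt(19)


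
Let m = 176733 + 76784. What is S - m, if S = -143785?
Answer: -397302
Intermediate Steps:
m = 253517
S - m = -143785 - 1*253517 = -143785 - 253517 = -397302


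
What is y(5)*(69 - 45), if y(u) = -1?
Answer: -24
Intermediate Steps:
y(5)*(69 - 45) = -(69 - 45) = -1*24 = -24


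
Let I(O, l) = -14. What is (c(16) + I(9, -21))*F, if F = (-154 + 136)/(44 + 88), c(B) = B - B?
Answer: 21/11 ≈ 1.9091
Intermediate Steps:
c(B) = 0
F = -3/22 (F = -18/132 = -18*1/132 = -3/22 ≈ -0.13636)
(c(16) + I(9, -21))*F = (0 - 14)*(-3/22) = -14*(-3/22) = 21/11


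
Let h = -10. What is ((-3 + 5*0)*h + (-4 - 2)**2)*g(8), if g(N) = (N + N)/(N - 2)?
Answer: 176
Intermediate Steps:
g(N) = 2*N/(-2 + N) (g(N) = (2*N)/(-2 + N) = 2*N/(-2 + N))
((-3 + 5*0)*h + (-4 - 2)**2)*g(8) = ((-3 + 5*0)*(-10) + (-4 - 2)**2)*(2*8/(-2 + 8)) = ((-3 + 0)*(-10) + (-6)**2)*(2*8/6) = (-3*(-10) + 36)*(2*8*(1/6)) = (30 + 36)*(8/3) = 66*(8/3) = 176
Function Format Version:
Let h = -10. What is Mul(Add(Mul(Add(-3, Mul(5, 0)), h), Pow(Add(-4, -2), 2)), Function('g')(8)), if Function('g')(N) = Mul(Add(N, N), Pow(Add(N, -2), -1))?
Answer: 176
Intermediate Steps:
Function('g')(N) = Mul(2, N, Pow(Add(-2, N), -1)) (Function('g')(N) = Mul(Mul(2, N), Pow(Add(-2, N), -1)) = Mul(2, N, Pow(Add(-2, N), -1)))
Mul(Add(Mul(Add(-3, Mul(5, 0)), h), Pow(Add(-4, -2), 2)), Function('g')(8)) = Mul(Add(Mul(Add(-3, Mul(5, 0)), -10), Pow(Add(-4, -2), 2)), Mul(2, 8, Pow(Add(-2, 8), -1))) = Mul(Add(Mul(Add(-3, 0), -10), Pow(-6, 2)), Mul(2, 8, Pow(6, -1))) = Mul(Add(Mul(-3, -10), 36), Mul(2, 8, Rational(1, 6))) = Mul(Add(30, 36), Rational(8, 3)) = Mul(66, Rational(8, 3)) = 176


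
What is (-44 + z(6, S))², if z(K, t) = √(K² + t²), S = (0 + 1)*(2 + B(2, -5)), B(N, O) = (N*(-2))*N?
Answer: 2008 - 528*√2 ≈ 1261.3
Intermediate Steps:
B(N, O) = -2*N² (B(N, O) = (-2*N)*N = -2*N²)
S = -6 (S = (0 + 1)*(2 - 2*2²) = 1*(2 - 2*4) = 1*(2 - 8) = 1*(-6) = -6)
(-44 + z(6, S))² = (-44 + √(6² + (-6)²))² = (-44 + √(36 + 36))² = (-44 + √72)² = (-44 + 6*√2)²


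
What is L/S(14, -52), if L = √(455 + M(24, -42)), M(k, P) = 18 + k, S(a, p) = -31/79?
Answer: -79*√497/31 ≈ -56.812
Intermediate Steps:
S(a, p) = -31/79 (S(a, p) = -31*1/79 = -31/79)
L = √497 (L = √(455 + (18 + 24)) = √(455 + 42) = √497 ≈ 22.293)
L/S(14, -52) = √497/(-31/79) = √497*(-79/31) = -79*√497/31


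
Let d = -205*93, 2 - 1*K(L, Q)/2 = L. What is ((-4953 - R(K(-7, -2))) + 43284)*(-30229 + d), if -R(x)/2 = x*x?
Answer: -1921430826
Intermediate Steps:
K(L, Q) = 4 - 2*L
R(x) = -2*x² (R(x) = -2*x*x = -2*x²)
d = -19065
((-4953 - R(K(-7, -2))) + 43284)*(-30229 + d) = ((-4953 - (-2)*(4 - 2*(-7))²) + 43284)*(-30229 - 19065) = ((-4953 - (-2)*(4 + 14)²) + 43284)*(-49294) = ((-4953 - (-2)*18²) + 43284)*(-49294) = ((-4953 - (-2)*324) + 43284)*(-49294) = ((-4953 - 1*(-648)) + 43284)*(-49294) = ((-4953 + 648) + 43284)*(-49294) = (-4305 + 43284)*(-49294) = 38979*(-49294) = -1921430826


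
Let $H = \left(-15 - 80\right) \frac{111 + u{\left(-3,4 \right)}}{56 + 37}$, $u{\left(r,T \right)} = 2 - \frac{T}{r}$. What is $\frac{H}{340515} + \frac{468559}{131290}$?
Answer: $\frac{66933163241}{18756441810} \approx 3.5685$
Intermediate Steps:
$u{\left(r,T \right)} = 2 - \frac{T}{r}$
$H = - \frac{32585}{279}$ ($H = \left(-15 - 80\right) \frac{111 + \left(2 - \frac{4}{-3}\right)}{56 + 37} = - 95 \frac{111 + \left(2 - 4 \left(- \frac{1}{3}\right)\right)}{93} = - 95 \left(111 + \left(2 + \frac{4}{3}\right)\right) \frac{1}{93} = - 95 \left(111 + \frac{10}{3}\right) \frac{1}{93} = - 95 \cdot \frac{343}{3} \cdot \frac{1}{93} = \left(-95\right) \frac{343}{279} = - \frac{32585}{279} \approx -116.79$)
$\frac{H}{340515} + \frac{468559}{131290} = - \frac{32585}{279 \cdot 340515} + \frac{468559}{131290} = \left(- \frac{32585}{279}\right) \frac{1}{340515} + 468559 \cdot \frac{1}{131290} = - \frac{931}{2714391} + \frac{24661}{6910} = \frac{66933163241}{18756441810}$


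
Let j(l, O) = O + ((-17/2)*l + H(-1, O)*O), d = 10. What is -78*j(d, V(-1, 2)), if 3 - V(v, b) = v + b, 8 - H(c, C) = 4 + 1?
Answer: 6006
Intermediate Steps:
H(c, C) = 3 (H(c, C) = 8 - (4 + 1) = 8 - 1*5 = 8 - 5 = 3)
V(v, b) = 3 - b - v (V(v, b) = 3 - (v + b) = 3 - (b + v) = 3 + (-b - v) = 3 - b - v)
j(l, O) = 4*O - 17*l/2 (j(l, O) = O + ((-17/2)*l + 3*O) = O + ((-17*½)*l + 3*O) = O + (-17*l/2 + 3*O) = O + (3*O - 17*l/2) = 4*O - 17*l/2)
-78*j(d, V(-1, 2)) = -78*(4*(3 - 1*2 - 1*(-1)) - 17/2*10) = -78*(4*(3 - 2 + 1) - 85) = -78*(4*2 - 85) = -78*(8 - 85) = -78*(-77) = 6006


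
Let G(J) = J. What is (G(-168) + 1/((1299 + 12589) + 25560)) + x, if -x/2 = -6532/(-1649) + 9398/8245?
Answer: -3409411259/19132280 ≈ -178.20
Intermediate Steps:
x = -4948/485 (x = -2*(-6532/(-1649) + 9398/8245) = -2*(-6532*(-1/1649) + 9398*(1/8245)) = -2*(6532/1649 + 9398/8245) = -2*2474/485 = -4948/485 ≈ -10.202)
(G(-168) + 1/((1299 + 12589) + 25560)) + x = (-168 + 1/((1299 + 12589) + 25560)) - 4948/485 = (-168 + 1/(13888 + 25560)) - 4948/485 = (-168 + 1/39448) - 4948/485 = -6627263/39448 - 4948/485 = -3409411259/19132280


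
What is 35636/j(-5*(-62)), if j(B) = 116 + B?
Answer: 17818/213 ≈ 83.653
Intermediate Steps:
35636/j(-5*(-62)) = 35636/(116 - 5*(-62)) = 35636/(116 + 310) = 35636/426 = 35636*(1/426) = 17818/213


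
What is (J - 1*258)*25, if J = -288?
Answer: -13650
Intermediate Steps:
(J - 1*258)*25 = (-288 - 1*258)*25 = (-288 - 258)*25 = -546*25 = -13650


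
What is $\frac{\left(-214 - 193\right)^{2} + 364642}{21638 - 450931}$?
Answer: $- \frac{530291}{429293} \approx -1.2353$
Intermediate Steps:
$\frac{\left(-214 - 193\right)^{2} + 364642}{21638 - 450931} = \frac{\left(-407\right)^{2} + 364642}{-429293} = \left(165649 + 364642\right) \left(- \frac{1}{429293}\right) = 530291 \left(- \frac{1}{429293}\right) = - \frac{530291}{429293}$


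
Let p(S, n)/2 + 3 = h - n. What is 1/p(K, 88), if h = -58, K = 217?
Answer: -1/298 ≈ -0.0033557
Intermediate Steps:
p(S, n) = -122 - 2*n (p(S, n) = -6 + 2*(-58 - n) = -6 + (-116 - 2*n) = -122 - 2*n)
1/p(K, 88) = 1/(-122 - 2*88) = 1/(-122 - 176) = 1/(-298) = -1/298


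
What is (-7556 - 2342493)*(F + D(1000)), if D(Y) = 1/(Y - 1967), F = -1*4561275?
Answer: 10365485502993374/967 ≈ 1.0719e+13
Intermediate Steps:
F = -4561275
D(Y) = 1/(-1967 + Y)
(-7556 - 2342493)*(F + D(1000)) = (-7556 - 2342493)*(-4561275 + 1/(-1967 + 1000)) = -2350049*(-4561275 + 1/(-967)) = -2350049*(-4561275 - 1/967) = -2350049*(-4410752926/967) = 10365485502993374/967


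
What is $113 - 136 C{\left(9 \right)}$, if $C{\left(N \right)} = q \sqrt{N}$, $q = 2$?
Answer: $-703$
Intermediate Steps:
$C{\left(N \right)} = 2 \sqrt{N}$
$113 - 136 C{\left(9 \right)} = 113 - 136 \cdot 2 \sqrt{9} = 113 - 136 \cdot 2 \cdot 3 = 113 - 816 = -703$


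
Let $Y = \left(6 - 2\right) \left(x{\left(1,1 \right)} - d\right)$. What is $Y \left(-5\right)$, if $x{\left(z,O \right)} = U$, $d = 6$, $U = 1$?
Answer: $100$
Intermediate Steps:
$x{\left(z,O \right)} = 1$
$Y = -20$ ($Y = \left(6 - 2\right) \left(1 - 6\right) = 4 \left(1 - 6\right) = 4 \left(-5\right) = -20$)
$Y \left(-5\right) = \left(-20\right) \left(-5\right) = 100$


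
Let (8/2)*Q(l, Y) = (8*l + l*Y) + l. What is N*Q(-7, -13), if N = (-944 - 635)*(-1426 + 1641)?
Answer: -2376395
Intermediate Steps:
Q(l, Y) = 9*l/4 + Y*l/4 (Q(l, Y) = ((8*l + l*Y) + l)/4 = ((8*l + Y*l) + l)/4 = (9*l + Y*l)/4 = 9*l/4 + Y*l/4)
N = -339485 (N = -1579*215 = -339485)
N*Q(-7, -13) = -339485*(-7)*(9 - 13)/4 = -339485*(-7)*(-4)/4 = -339485*7 = -2376395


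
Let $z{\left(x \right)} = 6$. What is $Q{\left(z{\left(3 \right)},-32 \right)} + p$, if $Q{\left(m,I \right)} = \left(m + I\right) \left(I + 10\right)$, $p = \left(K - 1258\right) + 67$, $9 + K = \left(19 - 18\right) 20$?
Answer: $-608$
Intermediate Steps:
$K = 11$ ($K = -9 + \left(19 - 18\right) 20 = -9 + 1 \cdot 20 = -9 + 20 = 11$)
$p = -1180$ ($p = \left(11 - 1258\right) + 67 = -1247 + 67 = -1180$)
$Q{\left(m,I \right)} = \left(10 + I\right) \left(I + m\right)$ ($Q{\left(m,I \right)} = \left(I + m\right) \left(10 + I\right) = \left(10 + I\right) \left(I + m\right)$)
$Q{\left(z{\left(3 \right)},-32 \right)} + p = \left(\left(-32\right)^{2} + 10 \left(-32\right) + 10 \cdot 6 - 192\right) - 1180 = \left(1024 - 320 + 60 - 192\right) - 1180 = 572 - 1180 = -608$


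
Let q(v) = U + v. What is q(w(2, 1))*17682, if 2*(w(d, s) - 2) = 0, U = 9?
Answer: 194502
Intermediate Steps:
w(d, s) = 2 (w(d, s) = 2 + (1/2)*0 = 2 + 0 = 2)
q(v) = 9 + v
q(w(2, 1))*17682 = (9 + 2)*17682 = 11*17682 = 194502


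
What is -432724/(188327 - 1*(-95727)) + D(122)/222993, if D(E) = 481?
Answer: -48178896479/31671026811 ≈ -1.5212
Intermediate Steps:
-432724/(188327 - 1*(-95727)) + D(122)/222993 = -432724/(188327 - 1*(-95727)) + 481/222993 = -432724/(188327 + 95727) + 481*(1/222993) = -432724/284054 + 481/222993 = -432724*1/284054 + 481/222993 = -216362/142027 + 481/222993 = -48178896479/31671026811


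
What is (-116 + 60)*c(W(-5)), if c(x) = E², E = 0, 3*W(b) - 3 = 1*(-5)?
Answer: 0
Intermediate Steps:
W(b) = -⅔ (W(b) = 1 + (1*(-5))/3 = 1 + (⅓)*(-5) = 1 - 5/3 = -⅔)
c(x) = 0 (c(x) = 0² = 0)
(-116 + 60)*c(W(-5)) = (-116 + 60)*0 = -56*0 = 0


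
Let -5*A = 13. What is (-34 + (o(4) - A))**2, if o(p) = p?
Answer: 18769/25 ≈ 750.76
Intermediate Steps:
A = -13/5 (A = -1/5*13 = -13/5 ≈ -2.6000)
(-34 + (o(4) - A))**2 = (-34 + (4 - 1*(-13/5)))**2 = (-34 + (4 + 13/5))**2 = (-34 + 33/5)**2 = (-137/5)**2 = 18769/25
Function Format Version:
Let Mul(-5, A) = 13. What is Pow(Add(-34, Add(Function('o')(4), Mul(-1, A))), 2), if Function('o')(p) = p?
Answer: Rational(18769, 25) ≈ 750.76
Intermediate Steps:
A = Rational(-13, 5) (A = Mul(Rational(-1, 5), 13) = Rational(-13, 5) ≈ -2.6000)
Pow(Add(-34, Add(Function('o')(4), Mul(-1, A))), 2) = Pow(Add(-34, Add(4, Mul(-1, Rational(-13, 5)))), 2) = Pow(Add(-34, Add(4, Rational(13, 5))), 2) = Pow(Add(-34, Rational(33, 5)), 2) = Pow(Rational(-137, 5), 2) = Rational(18769, 25)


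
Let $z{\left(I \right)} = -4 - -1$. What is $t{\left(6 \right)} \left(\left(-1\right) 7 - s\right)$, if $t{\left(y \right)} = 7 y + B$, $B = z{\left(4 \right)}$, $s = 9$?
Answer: $-624$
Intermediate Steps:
$z{\left(I \right)} = -3$ ($z{\left(I \right)} = -4 + 1 = -3$)
$B = -3$
$t{\left(y \right)} = -3 + 7 y$ ($t{\left(y \right)} = 7 y - 3 = -3 + 7 y$)
$t{\left(6 \right)} \left(\left(-1\right) 7 - s\right) = \left(-3 + 7 \cdot 6\right) \left(\left(-1\right) 7 - 9\right) = \left(-3 + 42\right) \left(-7 - 9\right) = 39 \left(-16\right) = -624$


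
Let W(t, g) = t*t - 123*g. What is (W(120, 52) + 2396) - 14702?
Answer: -4302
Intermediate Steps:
W(t, g) = t**2 - 123*g
(W(120, 52) + 2396) - 14702 = ((120**2 - 123*52) + 2396) - 14702 = ((14400 - 6396) + 2396) - 14702 = (8004 + 2396) - 14702 = 10400 - 14702 = -4302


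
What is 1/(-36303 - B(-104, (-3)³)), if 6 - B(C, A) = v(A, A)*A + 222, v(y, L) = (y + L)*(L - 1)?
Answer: -1/76911 ≈ -1.3002e-5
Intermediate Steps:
v(y, L) = (-1 + L)*(L + y) (v(y, L) = (L + y)*(-1 + L) = (-1 + L)*(L + y))
B(C, A) = -216 - A*(-2*A + 2*A²) (B(C, A) = 6 - ((A² - A - A + A*A)*A + 222) = 6 - ((A² - A - A + A²)*A + 222) = 6 - ((-2*A + 2*A²)*A + 222) = 6 - (A*(-2*A + 2*A²) + 222) = 6 - (222 + A*(-2*A + 2*A²)) = 6 + (-222 - A*(-2*A + 2*A²)) = -216 - A*(-2*A + 2*A²))
1/(-36303 - B(-104, (-3)³)) = 1/(-36303 - (-216 - 2*((-3)³)³ + 2*((-3)³)²)) = 1/(-36303 - (-216 - 2*(-27)³ + 2*(-27)²)) = 1/(-36303 - (-216 - 2*(-19683) + 2*729)) = 1/(-36303 - (-216 + 39366 + 1458)) = 1/(-36303 - 1*40608) = 1/(-36303 - 40608) = 1/(-76911) = -1/76911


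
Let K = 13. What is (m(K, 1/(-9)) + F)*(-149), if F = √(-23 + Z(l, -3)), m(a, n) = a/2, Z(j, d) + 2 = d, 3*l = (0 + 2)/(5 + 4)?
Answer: -1937/2 - 298*I*√7 ≈ -968.5 - 788.43*I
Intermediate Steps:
l = 2/27 (l = ((0 + 2)/(5 + 4))/3 = (2/9)/3 = (2*(⅑))/3 = (⅓)*(2/9) = 2/27 ≈ 0.074074)
Z(j, d) = -2 + d
m(a, n) = a/2 (m(a, n) = a*(½) = a/2)
F = 2*I*√7 (F = √(-23 + (-2 - 3)) = √(-23 - 5) = √(-28) = 2*I*√7 ≈ 5.2915*I)
(m(K, 1/(-9)) + F)*(-149) = ((½)*13 + 2*I*√7)*(-149) = (13/2 + 2*I*√7)*(-149) = -1937/2 - 298*I*√7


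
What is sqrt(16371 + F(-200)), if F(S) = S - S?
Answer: 3*sqrt(1819) ≈ 127.95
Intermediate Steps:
F(S) = 0
sqrt(16371 + F(-200)) = sqrt(16371 + 0) = sqrt(16371) = 3*sqrt(1819)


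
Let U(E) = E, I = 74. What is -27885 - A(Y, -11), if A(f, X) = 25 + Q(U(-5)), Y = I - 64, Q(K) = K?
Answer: -27905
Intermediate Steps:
Y = 10 (Y = 74 - 64 = 10)
A(f, X) = 20 (A(f, X) = 25 - 5 = 20)
-27885 - A(Y, -11) = -27885 - 1*20 = -27885 - 20 = -27905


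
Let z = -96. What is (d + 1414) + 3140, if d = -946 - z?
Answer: 3704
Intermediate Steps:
d = -850 (d = -946 - 1*(-96) = -946 + 96 = -850)
(d + 1414) + 3140 = (-850 + 1414) + 3140 = 564 + 3140 = 3704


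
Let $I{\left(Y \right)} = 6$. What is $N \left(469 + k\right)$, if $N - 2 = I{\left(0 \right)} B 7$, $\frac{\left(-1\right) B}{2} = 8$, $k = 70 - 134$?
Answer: $-271350$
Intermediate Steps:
$k = -64$
$B = -16$ ($B = \left(-2\right) 8 = -16$)
$N = -670$ ($N = 2 + 6 \left(-16\right) 7 = 2 - 672 = -670$)
$N \left(469 + k\right) = - 670 \left(469 - 64\right) = \left(-670\right) 405 = -271350$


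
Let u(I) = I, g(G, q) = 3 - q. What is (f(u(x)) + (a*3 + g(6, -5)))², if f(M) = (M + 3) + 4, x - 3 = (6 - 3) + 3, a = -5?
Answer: 81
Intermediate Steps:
x = 9 (x = 3 + ((6 - 3) + 3) = 3 + (3 + 3) = 3 + 6 = 9)
f(M) = 7 + M (f(M) = (3 + M) + 4 = 7 + M)
(f(u(x)) + (a*3 + g(6, -5)))² = ((7 + 9) + (-5*3 + (3 - 1*(-5))))² = (16 + (-15 + (3 + 5)))² = (16 + (-15 + 8))² = (16 - 7)² = 9² = 81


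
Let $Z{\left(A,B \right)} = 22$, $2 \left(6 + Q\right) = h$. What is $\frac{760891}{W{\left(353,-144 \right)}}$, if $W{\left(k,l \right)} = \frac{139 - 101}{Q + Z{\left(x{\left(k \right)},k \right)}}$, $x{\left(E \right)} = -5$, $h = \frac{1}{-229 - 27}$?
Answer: $\frac{6232458181}{19456} \approx 3.2034 \cdot 10^{5}$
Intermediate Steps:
$h = - \frac{1}{256}$ ($h = \frac{1}{-256} = - \frac{1}{256} \approx -0.0039063$)
$Q = - \frac{3073}{512}$ ($Q = -6 + \frac{1}{2} \left(- \frac{1}{256}\right) = -6 - \frac{1}{512} = - \frac{3073}{512} \approx -6.002$)
$W{\left(k,l \right)} = \frac{19456}{8191}$ ($W{\left(k,l \right)} = \frac{139 - 101}{- \frac{3073}{512} + 22} = \frac{38}{\frac{8191}{512}} = 38 \cdot \frac{512}{8191} = \frac{19456}{8191}$)
$\frac{760891}{W{\left(353,-144 \right)}} = \frac{760891}{\frac{19456}{8191}} = 760891 \cdot \frac{8191}{19456} = \frac{6232458181}{19456}$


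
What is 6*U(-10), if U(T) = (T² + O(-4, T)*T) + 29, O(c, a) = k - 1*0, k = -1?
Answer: 834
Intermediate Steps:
O(c, a) = -1 (O(c, a) = -1 - 1*0 = -1 + 0 = -1)
U(T) = 29 + T² - T (U(T) = (T² - T) + 29 = 29 + T² - T)
6*U(-10) = 6*(29 + (-10)² - 1*(-10)) = 6*(29 + 100 + 10) = 6*139 = 834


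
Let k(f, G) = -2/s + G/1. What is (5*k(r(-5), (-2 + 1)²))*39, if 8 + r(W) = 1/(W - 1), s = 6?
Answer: 130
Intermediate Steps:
r(W) = -8 + 1/(-1 + W) (r(W) = -8 + 1/(W - 1) = -8 + 1/(-1 + W))
k(f, G) = -⅓ + G (k(f, G) = -2/6 + G/1 = -2*⅙ + G*1 = -⅓ + G)
(5*k(r(-5), (-2 + 1)²))*39 = (5*(-⅓ + (-2 + 1)²))*39 = (5*(-⅓ + (-1)²))*39 = (5*(-⅓ + 1))*39 = (5*(⅔))*39 = (10/3)*39 = 130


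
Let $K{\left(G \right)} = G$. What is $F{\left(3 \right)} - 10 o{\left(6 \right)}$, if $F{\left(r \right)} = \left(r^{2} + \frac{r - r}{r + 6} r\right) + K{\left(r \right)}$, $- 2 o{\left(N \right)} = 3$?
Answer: $27$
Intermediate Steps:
$o{\left(N \right)} = - \frac{3}{2}$ ($o{\left(N \right)} = \left(- \frac{1}{2}\right) 3 = - \frac{3}{2}$)
$F{\left(r \right)} = r + r^{2}$ ($F{\left(r \right)} = \left(r^{2} + \frac{r - r}{r + 6} r\right) + r = \left(r^{2} + \frac{0}{6 + r} r\right) + r = \left(r^{2} + 0 r\right) + r = \left(r^{2} + 0\right) + r = r^{2} + r = r + r^{2}$)
$F{\left(3 \right)} - 10 o{\left(6 \right)} = 3 \left(1 + 3\right) - -15 = 3 \cdot 4 + 15 = 12 + 15 = 27$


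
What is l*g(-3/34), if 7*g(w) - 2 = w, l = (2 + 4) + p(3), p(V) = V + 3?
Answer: 390/119 ≈ 3.2773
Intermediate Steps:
p(V) = 3 + V
l = 12 (l = (2 + 4) + (3 + 3) = 6 + 6 = 12)
g(w) = 2/7 + w/7
l*g(-3/34) = 12*(2/7 + (-3/34)/7) = 12*(2/7 + (-3*1/34)/7) = 12*(2/7 + (1/7)*(-3/34)) = 12*(2/7 - 3/238) = 12*(65/238) = 390/119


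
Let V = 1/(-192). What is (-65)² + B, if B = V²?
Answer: 155750401/36864 ≈ 4225.0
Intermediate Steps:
V = -1/192 ≈ -0.0052083
B = 1/36864 (B = (-1/192)² = 1/36864 ≈ 2.7127e-5)
(-65)² + B = (-65)² + 1/36864 = 4225 + 1/36864 = 155750401/36864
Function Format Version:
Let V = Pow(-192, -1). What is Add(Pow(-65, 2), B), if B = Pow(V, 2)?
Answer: Rational(155750401, 36864) ≈ 4225.0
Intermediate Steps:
V = Rational(-1, 192) ≈ -0.0052083
B = Rational(1, 36864) (B = Pow(Rational(-1, 192), 2) = Rational(1, 36864) ≈ 2.7127e-5)
Add(Pow(-65, 2), B) = Add(Pow(-65, 2), Rational(1, 36864)) = Add(4225, Rational(1, 36864)) = Rational(155750401, 36864)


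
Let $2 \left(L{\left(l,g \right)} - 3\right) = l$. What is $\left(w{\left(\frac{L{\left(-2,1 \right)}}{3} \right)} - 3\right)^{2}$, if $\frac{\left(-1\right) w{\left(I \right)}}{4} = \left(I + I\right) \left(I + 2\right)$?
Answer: $\frac{24025}{81} \approx 296.6$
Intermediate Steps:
$L{\left(l,g \right)} = 3 + \frac{l}{2}$
$w{\left(I \right)} = - 8 I \left(2 + I\right)$ ($w{\left(I \right)} = - 4 \left(I + I\right) \left(I + 2\right) = - 4 \cdot 2 I \left(2 + I\right) = - 8 I \left(2 + I\right)$)
$\left(w{\left(\frac{L{\left(-2,1 \right)}}{3} \right)} - 3\right)^{2} = \left(- 8 \frac{3 + \frac{1}{2} \left(-2\right)}{3} \left(2 + \frac{3 + \frac{1}{2} \left(-2\right)}{3}\right) - 3\right)^{2} = \left(- 8 \left(3 - 1\right) \frac{1}{3} \left(2 + \left(3 - 1\right) \frac{1}{3}\right) - 3\right)^{2} = \left(- 8 \cdot 2 \cdot \frac{1}{3} \left(2 + 2 \cdot \frac{1}{3}\right) - 3\right)^{2} = \left(\left(-8\right) \frac{2}{3} \left(2 + \frac{2}{3}\right) - 3\right)^{2} = \left(\left(-8\right) \frac{2}{3} \cdot \frac{8}{3} - 3\right)^{2} = \left(- \frac{128}{9} - 3\right)^{2} = \left(- \frac{155}{9}\right)^{2} = \frac{24025}{81}$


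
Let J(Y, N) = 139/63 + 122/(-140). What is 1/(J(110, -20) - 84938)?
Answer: -630/53510099 ≈ -1.1773e-5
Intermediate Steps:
J(Y, N) = 841/630 (J(Y, N) = 139*(1/63) + 122*(-1/140) = 139/63 - 61/70 = 841/630)
1/(J(110, -20) - 84938) = 1/(841/630 - 84938) = 1/(-53510099/630) = -630/53510099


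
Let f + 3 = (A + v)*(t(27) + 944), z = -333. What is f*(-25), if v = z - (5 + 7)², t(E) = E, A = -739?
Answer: 29518475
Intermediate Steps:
v = -477 (v = -333 - (5 + 7)² = -333 - 1*12² = -333 - 1*144 = -333 - 144 = -477)
f = -1180739 (f = -3 + (-739 - 477)*(27 + 944) = -3 - 1216*971 = -3 - 1180736 = -1180739)
f*(-25) = -1180739*(-25) = 29518475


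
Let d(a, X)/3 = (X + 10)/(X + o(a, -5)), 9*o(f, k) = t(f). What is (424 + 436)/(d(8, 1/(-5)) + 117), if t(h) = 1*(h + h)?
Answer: 6106/963 ≈ 6.3406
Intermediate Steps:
t(h) = 2*h (t(h) = 1*(2*h) = 2*h)
o(f, k) = 2*f/9 (o(f, k) = (2*f)/9 = 2*f/9)
d(a, X) = 3*(10 + X)/(X + 2*a/9) (d(a, X) = 3*((X + 10)/(X + 2*a/9)) = 3*((10 + X)/(X + 2*a/9)) = 3*(10 + X)/(X + 2*a/9))
(424 + 436)/(d(8, 1/(-5)) + 117) = (424 + 436)/(27*(10 + 1/(-5))/(2*8 + 9/(-5)) + 117) = 860/(27*(10 - ⅕)/(16 + 9*(-⅕)) + 117) = 860/(27*(49/5)/(16 - 9/5) + 117) = 860/(27*(49/5)/(71/5) + 117) = 860/(27*(5/71)*(49/5) + 117) = 860/(1323/71 + 117) = 860/(9630/71) = 860*(71/9630) = 6106/963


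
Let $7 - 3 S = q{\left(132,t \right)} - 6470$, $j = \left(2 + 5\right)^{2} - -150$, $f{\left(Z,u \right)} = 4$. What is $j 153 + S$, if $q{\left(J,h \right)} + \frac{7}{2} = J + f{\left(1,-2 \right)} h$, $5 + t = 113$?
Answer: $\frac{194515}{6} \approx 32419.0$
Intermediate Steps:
$t = 108$ ($t = -5 + 113 = 108$)
$q{\left(J,h \right)} = - \frac{7}{2} + J + 4 h$ ($q{\left(J,h \right)} = - \frac{7}{2} + \left(J + 4 h\right) = - \frac{7}{2} + J + 4 h$)
$j = 199$ ($j = 7^{2} + 150 = 49 + 150 = 199$)
$S = \frac{11833}{6}$ ($S = \frac{7}{3} - \frac{\left(- \frac{7}{2} + 132 + 4 \cdot 108\right) - 6470}{3} = \frac{7}{3} - \frac{\left(- \frac{7}{2} + 132 + 432\right) - 6470}{3} = \frac{7}{3} - \frac{\frac{1121}{2} - 6470}{3} = \frac{7}{3} - - \frac{11819}{6} = \frac{7}{3} + \frac{11819}{6} = \frac{11833}{6} \approx 1972.2$)
$j 153 + S = 199 \cdot 153 + \frac{11833}{6} = 30447 + \frac{11833}{6} = \frac{194515}{6}$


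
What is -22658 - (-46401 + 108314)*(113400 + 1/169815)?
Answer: -1192263788903183/169815 ≈ -7.0210e+9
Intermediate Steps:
-22658 - (-46401 + 108314)*(113400 + 1/169815) = -22658 - 61913*(113400 + 1/169815) = -22658 - 61913*19257021001/169815 = -22658 - 1*1192259941234913/169815 = -22658 - 1192259941234913/169815 = -1192263788903183/169815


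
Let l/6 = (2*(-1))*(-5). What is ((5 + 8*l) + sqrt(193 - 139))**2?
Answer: 235279 + 2910*sqrt(6) ≈ 2.4241e+5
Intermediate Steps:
l = 60 (l = 6*((2*(-1))*(-5)) = 6*(-2*(-5)) = 6*10 = 60)
((5 + 8*l) + sqrt(193 - 139))**2 = ((5 + 8*60) + sqrt(193 - 139))**2 = ((5 + 480) + sqrt(54))**2 = (485 + 3*sqrt(6))**2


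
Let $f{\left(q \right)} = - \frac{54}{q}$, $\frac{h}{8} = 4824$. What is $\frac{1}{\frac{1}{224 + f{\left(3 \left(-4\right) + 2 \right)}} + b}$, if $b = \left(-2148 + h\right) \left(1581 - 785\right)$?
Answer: $\frac{1147}{33273809333} \approx 3.4472 \cdot 10^{-8}$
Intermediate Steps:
$h = 38592$ ($h = 8 \cdot 4824 = 38592$)
$b = 29009424$ ($b = \left(-2148 + 38592\right) \left(1581 - 785\right) = 36444 \cdot 796 = 29009424$)
$\frac{1}{\frac{1}{224 + f{\left(3 \left(-4\right) + 2 \right)}} + b} = \frac{1}{\frac{1}{224 - \frac{54}{3 \left(-4\right) + 2}} + 29009424} = \frac{1}{\frac{1}{224 - \frac{54}{-12 + 2}} + 29009424} = \frac{1}{\frac{1}{224 - \frac{54}{-10}} + 29009424} = \frac{1}{\frac{1}{224 - - \frac{27}{5}} + 29009424} = \frac{1}{\frac{1}{224 + \frac{27}{5}} + 29009424} = \frac{1}{\frac{1}{\frac{1147}{5}} + 29009424} = \frac{1}{\frac{5}{1147} + 29009424} = \frac{1}{\frac{33273809333}{1147}} = \frac{1147}{33273809333}$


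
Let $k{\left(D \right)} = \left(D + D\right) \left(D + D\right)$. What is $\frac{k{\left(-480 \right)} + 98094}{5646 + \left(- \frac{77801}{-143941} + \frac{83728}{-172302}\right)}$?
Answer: $\frac{743816453560362}{4118518188689} \approx 180.6$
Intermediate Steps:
$k{\left(D \right)} = 4 D^{2}$ ($k{\left(D \right)} = 2 D 2 D = 4 D^{2}$)
$\frac{k{\left(-480 \right)} + 98094}{5646 + \left(- \frac{77801}{-143941} + \frac{83728}{-172302}\right)} = \frac{4 \left(-480\right)^{2} + 98094}{5646 + \left(- \frac{77801}{-143941} + \frac{83728}{-172302}\right)} = \frac{4 \cdot 230400 + 98094}{5646 + \left(\left(-77801\right) \left(- \frac{1}{143941}\right) + 83728 \left(- \frac{1}{172302}\right)\right)} = \frac{921600 + 98094}{5646 + \left(\frac{77801}{143941} - \frac{41864}{86151}\right)} = \frac{1019694}{5646 + \frac{676687927}{12400661091}} = \frac{1019694}{\frac{70014809207713}{12400661091}} = 1019694 \cdot \frac{12400661091}{70014809207713} = \frac{743816453560362}{4118518188689}$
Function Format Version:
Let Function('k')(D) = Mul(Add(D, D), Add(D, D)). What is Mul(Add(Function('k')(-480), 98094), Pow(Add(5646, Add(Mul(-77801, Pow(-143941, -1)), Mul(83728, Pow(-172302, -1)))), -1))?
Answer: Rational(743816453560362, 4118518188689) ≈ 180.60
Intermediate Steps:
Function('k')(D) = Mul(4, Pow(D, 2)) (Function('k')(D) = Mul(Mul(2, D), Mul(2, D)) = Mul(4, Pow(D, 2)))
Mul(Add(Function('k')(-480), 98094), Pow(Add(5646, Add(Mul(-77801, Pow(-143941, -1)), Mul(83728, Pow(-172302, -1)))), -1)) = Mul(Add(Mul(4, Pow(-480, 2)), 98094), Pow(Add(5646, Add(Mul(-77801, Pow(-143941, -1)), Mul(83728, Pow(-172302, -1)))), -1)) = Mul(Add(Mul(4, 230400), 98094), Pow(Add(5646, Add(Mul(-77801, Rational(-1, 143941)), Mul(83728, Rational(-1, 172302)))), -1)) = Mul(Add(921600, 98094), Pow(Add(5646, Add(Rational(77801, 143941), Rational(-41864, 86151))), -1)) = Mul(1019694, Pow(Add(5646, Rational(676687927, 12400661091)), -1)) = Mul(1019694, Pow(Rational(70014809207713, 12400661091), -1)) = Mul(1019694, Rational(12400661091, 70014809207713)) = Rational(743816453560362, 4118518188689)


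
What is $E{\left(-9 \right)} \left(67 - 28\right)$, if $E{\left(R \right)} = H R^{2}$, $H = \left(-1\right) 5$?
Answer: $-15795$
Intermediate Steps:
$H = -5$
$E{\left(R \right)} = - 5 R^{2}$
$E{\left(-9 \right)} \left(67 - 28\right) = - 5 \left(-9\right)^{2} \left(67 - 28\right) = \left(-5\right) 81 \cdot 39 = \left(-405\right) 39 = -15795$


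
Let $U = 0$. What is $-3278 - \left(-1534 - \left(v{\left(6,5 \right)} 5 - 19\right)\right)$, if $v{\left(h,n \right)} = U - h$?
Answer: $-1793$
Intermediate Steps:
$v{\left(h,n \right)} = - h$ ($v{\left(h,n \right)} = 0 - h = - h$)
$-3278 - \left(-1534 - \left(v{\left(6,5 \right)} 5 - 19\right)\right) = -3278 - \left(-1534 - \left(\left(-1\right) 6 \cdot 5 - 19\right)\right) = -3278 - \left(-1534 - \left(\left(-6\right) 5 - 19\right)\right) = -3278 - \left(-1534 - \left(-30 - 19\right)\right) = -3278 - \left(-1534 - -49\right) = -3278 - \left(-1534 + 49\right) = -3278 - -1485 = -3278 + 1485 = -1793$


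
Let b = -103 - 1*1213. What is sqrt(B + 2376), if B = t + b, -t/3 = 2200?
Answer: 2*I*sqrt(1385) ≈ 74.431*I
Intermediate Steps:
b = -1316 (b = -103 - 1213 = -1316)
t = -6600 (t = -3*2200 = -6600)
B = -7916 (B = -6600 - 1316 = -7916)
sqrt(B + 2376) = sqrt(-7916 + 2376) = sqrt(-5540) = 2*I*sqrt(1385)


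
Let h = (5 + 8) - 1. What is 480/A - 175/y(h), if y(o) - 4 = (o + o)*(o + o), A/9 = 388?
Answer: -5545/33756 ≈ -0.16427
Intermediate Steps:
h = 12 (h = 13 - 1 = 12)
A = 3492 (A = 9*388 = 3492)
y(o) = 4 + 4*o² (y(o) = 4 + (o + o)*(o + o) = 4 + (2*o)*(2*o) = 4 + 4*o²)
480/A - 175/y(h) = 480/3492 - 175/(4 + 4*12²) = 480*(1/3492) - 175/(4 + 4*144) = 40/291 - 175/(4 + 576) = 40/291 - 175/580 = 40/291 - 175*1/580 = 40/291 - 35/116 = -5545/33756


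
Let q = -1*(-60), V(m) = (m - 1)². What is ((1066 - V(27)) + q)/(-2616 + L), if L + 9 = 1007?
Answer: -225/809 ≈ -0.27812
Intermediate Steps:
L = 998 (L = -9 + 1007 = 998)
V(m) = (-1 + m)²
q = 60
((1066 - V(27)) + q)/(-2616 + L) = ((1066 - (-1 + 27)²) + 60)/(-2616 + 998) = ((1066 - 1*26²) + 60)/(-1618) = ((1066 - 1*676) + 60)*(-1/1618) = ((1066 - 676) + 60)*(-1/1618) = (390 + 60)*(-1/1618) = 450*(-1/1618) = -225/809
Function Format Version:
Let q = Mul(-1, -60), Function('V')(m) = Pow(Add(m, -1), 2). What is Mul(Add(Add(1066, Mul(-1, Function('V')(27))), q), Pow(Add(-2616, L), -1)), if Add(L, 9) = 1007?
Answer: Rational(-225, 809) ≈ -0.27812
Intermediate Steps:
L = 998 (L = Add(-9, 1007) = 998)
Function('V')(m) = Pow(Add(-1, m), 2)
q = 60
Mul(Add(Add(1066, Mul(-1, Function('V')(27))), q), Pow(Add(-2616, L), -1)) = Mul(Add(Add(1066, Mul(-1, Pow(Add(-1, 27), 2))), 60), Pow(Add(-2616, 998), -1)) = Mul(Add(Add(1066, Mul(-1, Pow(26, 2))), 60), Pow(-1618, -1)) = Mul(Add(Add(1066, Mul(-1, 676)), 60), Rational(-1, 1618)) = Mul(Add(Add(1066, -676), 60), Rational(-1, 1618)) = Mul(Add(390, 60), Rational(-1, 1618)) = Mul(450, Rational(-1, 1618)) = Rational(-225, 809)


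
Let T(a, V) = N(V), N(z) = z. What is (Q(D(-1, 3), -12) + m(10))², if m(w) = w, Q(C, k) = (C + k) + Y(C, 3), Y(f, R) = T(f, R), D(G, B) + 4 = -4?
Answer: 49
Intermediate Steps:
T(a, V) = V
D(G, B) = -8 (D(G, B) = -4 - 4 = -8)
Y(f, R) = R
Q(C, k) = 3 + C + k (Q(C, k) = (C + k) + 3 = 3 + C + k)
(Q(D(-1, 3), -12) + m(10))² = ((3 - 8 - 12) + 10)² = (-17 + 10)² = (-7)² = 49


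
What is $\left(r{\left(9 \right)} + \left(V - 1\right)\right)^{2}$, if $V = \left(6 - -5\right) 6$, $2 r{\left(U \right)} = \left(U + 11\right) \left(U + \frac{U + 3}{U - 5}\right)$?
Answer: $34225$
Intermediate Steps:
$r{\left(U \right)} = \frac{\left(11 + U\right) \left(U + \frac{3 + U}{-5 + U}\right)}{2}$ ($r{\left(U \right)} = \frac{\left(U + 11\right) \left(U + \frac{U + 3}{U - 5}\right)}{2} = \frac{\left(11 + U\right) \left(U + \frac{3 + U}{-5 + U}\right)}{2}$)
$V = 66$ ($V = \left(6 + 5\right) 6 = 11 \cdot 6 = 66$)
$\left(r{\left(9 \right)} + \left(V - 1\right)\right)^{2} = \left(\frac{33 + 9^{3} - 369 + 7 \cdot 9^{2}}{2 \left(-5 + 9\right)} + \left(66 - 1\right)\right)^{2} = \left(\frac{33 + 729 - 369 + 7 \cdot 81}{2 \cdot 4} + \left(66 - 1\right)\right)^{2} = \left(\frac{1}{2} \cdot \frac{1}{4} \left(33 + 729 - 369 + 567\right) + 65\right)^{2} = \left(\frac{1}{2} \cdot \frac{1}{4} \cdot 960 + 65\right)^{2} = \left(120 + 65\right)^{2} = 185^{2} = 34225$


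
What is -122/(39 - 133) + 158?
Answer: 7487/47 ≈ 159.30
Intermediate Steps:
-122/(39 - 133) + 158 = -122/(-94) + 158 = -1/94*(-122) + 158 = 61/47 + 158 = 7487/47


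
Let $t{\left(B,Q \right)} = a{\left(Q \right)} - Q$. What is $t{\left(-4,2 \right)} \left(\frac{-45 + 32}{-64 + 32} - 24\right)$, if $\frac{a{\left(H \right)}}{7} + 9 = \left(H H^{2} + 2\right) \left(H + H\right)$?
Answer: $- \frac{162325}{32} \approx -5072.7$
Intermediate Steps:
$a{\left(H \right)} = -63 + 14 H \left(2 + H^{3}\right)$ ($a{\left(H \right)} = -63 + 7 \left(H H^{2} + 2\right) \left(H + H\right) = -63 + 7 \left(H^{3} + 2\right) 2 H = -63 + 7 \left(2 + H^{3}\right) 2 H = -63 + 7 \cdot 2 H \left(2 + H^{3}\right) = -63 + 14 H \left(2 + H^{3}\right)$)
$t{\left(B,Q \right)} = -63 + 14 Q^{4} + 27 Q$ ($t{\left(B,Q \right)} = \left(-63 + 14 Q^{4} + 28 Q\right) - Q = -63 + 14 Q^{4} + 27 Q$)
$t{\left(-4,2 \right)} \left(\frac{-45 + 32}{-64 + 32} - 24\right) = \left(-63 + 14 \cdot 2^{4} + 27 \cdot 2\right) \left(\frac{-45 + 32}{-64 + 32} - 24\right) = \left(-63 + 14 \cdot 16 + 54\right) \left(- \frac{13}{-32} - 24\right) = \left(-63 + 224 + 54\right) \left(\left(-13\right) \left(- \frac{1}{32}\right) - 24\right) = 215 \left(\frac{13}{32} - 24\right) = 215 \left(- \frac{755}{32}\right) = - \frac{162325}{32}$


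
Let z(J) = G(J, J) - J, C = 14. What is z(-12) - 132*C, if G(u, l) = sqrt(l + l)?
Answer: -1836 + 2*I*sqrt(6) ≈ -1836.0 + 4.899*I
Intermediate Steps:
G(u, l) = sqrt(2)*sqrt(l) (G(u, l) = sqrt(2*l) = sqrt(2)*sqrt(l))
z(J) = -J + sqrt(2)*sqrt(J) (z(J) = sqrt(2)*sqrt(J) - J = -J + sqrt(2)*sqrt(J))
z(-12) - 132*C = (-1*(-12) + sqrt(2)*sqrt(-12)) - 132*14 = (12 + sqrt(2)*(2*I*sqrt(3))) - 1848 = (12 + 2*I*sqrt(6)) - 1848 = -1836 + 2*I*sqrt(6)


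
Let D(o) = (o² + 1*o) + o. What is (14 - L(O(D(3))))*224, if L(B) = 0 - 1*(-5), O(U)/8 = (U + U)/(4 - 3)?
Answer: 2016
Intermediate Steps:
D(o) = o² + 2*o (D(o) = (o² + o) + o = (o + o²) + o = o² + 2*o)
O(U) = 16*U (O(U) = 8*((U + U)/(4 - 3)) = 8*((2*U)/1) = 8*((2*U)*1) = 8*(2*U) = 16*U)
L(B) = 5 (L(B) = 0 + 5 = 5)
(14 - L(O(D(3))))*224 = (14 - 1*5)*224 = (14 - 5)*224 = 9*224 = 2016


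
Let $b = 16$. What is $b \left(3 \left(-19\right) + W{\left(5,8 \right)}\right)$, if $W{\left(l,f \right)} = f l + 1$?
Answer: $-256$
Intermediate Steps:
$W{\left(l,f \right)} = 1 + f l$
$b \left(3 \left(-19\right) + W{\left(5,8 \right)}\right) = 16 \left(3 \left(-19\right) + \left(1 + 8 \cdot 5\right)\right) = 16 \left(-57 + \left(1 + 40\right)\right) = 16 \left(-57 + 41\right) = 16 \left(-16\right) = -256$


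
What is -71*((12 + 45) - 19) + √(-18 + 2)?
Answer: -2698 + 4*I ≈ -2698.0 + 4.0*I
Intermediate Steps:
-71*((12 + 45) - 19) + √(-18 + 2) = -71*(57 - 19) + √(-16) = -71*38 + 4*I = -2698 + 4*I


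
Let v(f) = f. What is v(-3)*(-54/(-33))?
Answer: -54/11 ≈ -4.9091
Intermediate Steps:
v(-3)*(-54/(-33)) = -(-162)/(-33) = -(-162)*(-1)/33 = -3*18/11 = -54/11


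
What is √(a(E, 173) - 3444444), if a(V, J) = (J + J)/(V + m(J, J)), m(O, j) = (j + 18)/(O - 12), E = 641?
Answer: I*√63924957752389/4308 ≈ 1855.9*I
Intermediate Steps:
m(O, j) = (18 + j)/(-12 + O)
a(V, J) = 2*J/(V + (18 + J)/(-12 + J)) (a(V, J) = (J + J)/(V + (18 + J)/(-12 + J)) = (2*J)/(V + (18 + J)/(-12 + J)) = 2*J/(V + (18 + J)/(-12 + J)))
√(a(E, 173) - 3444444) = √(2*173*(-12 + 173)/(18 + 173 + 641*(-12 + 173)) - 3444444) = √(2*173*161/(18 + 173 + 641*161) - 3444444) = √(2*173*161/(18 + 173 + 103201) - 3444444) = √(2*173*161/103392 - 3444444) = √(2*173*(1/103392)*161 - 3444444) = √(27853/51696 - 3444444) = √(-178063949171/51696) = I*√63924957752389/4308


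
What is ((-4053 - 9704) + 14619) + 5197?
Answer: 6059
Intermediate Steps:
((-4053 - 9704) + 14619) + 5197 = (-13757 + 14619) + 5197 = 862 + 5197 = 6059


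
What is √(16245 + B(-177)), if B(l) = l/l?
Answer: √16246 ≈ 127.46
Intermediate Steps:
B(l) = 1
√(16245 + B(-177)) = √(16245 + 1) = √16246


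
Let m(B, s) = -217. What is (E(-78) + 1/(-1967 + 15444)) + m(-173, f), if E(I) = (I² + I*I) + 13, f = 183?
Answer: 161238829/13477 ≈ 11964.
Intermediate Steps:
E(I) = 13 + 2*I² (E(I) = (I² + I²) + 13 = 2*I² + 13 = 13 + 2*I²)
(E(-78) + 1/(-1967 + 15444)) + m(-173, f) = ((13 + 2*(-78)²) + 1/(-1967 + 15444)) - 217 = ((13 + 2*6084) + 1/13477) - 217 = ((13 + 12168) + 1/13477) - 217 = (12181 + 1/13477) - 217 = 164163338/13477 - 217 = 161238829/13477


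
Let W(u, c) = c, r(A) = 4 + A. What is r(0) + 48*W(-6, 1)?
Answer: 52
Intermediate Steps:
r(0) + 48*W(-6, 1) = (4 + 0) + 48*1 = 4 + 48 = 52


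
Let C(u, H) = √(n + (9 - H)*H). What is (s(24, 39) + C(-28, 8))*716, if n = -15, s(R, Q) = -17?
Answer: -12172 + 716*I*√7 ≈ -12172.0 + 1894.4*I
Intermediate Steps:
C(u, H) = √(-15 + H*(9 - H)) (C(u, H) = √(-15 + (9 - H)*H) = √(-15 + H*(9 - H)))
(s(24, 39) + C(-28, 8))*716 = (-17 + √(-15 - 1*8² + 9*8))*716 = (-17 + √(-15 - 1*64 + 72))*716 = (-17 + √(-15 - 64 + 72))*716 = (-17 + √(-7))*716 = (-17 + I*√7)*716 = -12172 + 716*I*√7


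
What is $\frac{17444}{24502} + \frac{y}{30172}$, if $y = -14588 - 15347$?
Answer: $- \frac{103573501}{369637172} \approx -0.2802$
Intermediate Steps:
$y = -29935$
$\frac{17444}{24502} + \frac{y}{30172} = \frac{17444}{24502} - \frac{29935}{30172} = 17444 \cdot \frac{1}{24502} - \frac{29935}{30172} = \frac{8722}{12251} - \frac{29935}{30172} = - \frac{103573501}{369637172}$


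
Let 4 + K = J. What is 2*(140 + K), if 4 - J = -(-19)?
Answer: 242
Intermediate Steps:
J = -15 (J = 4 - (-1)*(-19*1) = 4 - (-1)*(-19) = 4 - 1*19 = 4 - 19 = -15)
K = -19 (K = -4 - 15 = -19)
2*(140 + K) = 2*(140 - 19) = 2*121 = 242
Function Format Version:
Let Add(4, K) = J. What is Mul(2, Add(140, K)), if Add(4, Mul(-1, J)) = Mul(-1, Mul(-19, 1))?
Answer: 242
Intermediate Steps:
J = -15 (J = Add(4, Mul(-1, Mul(-1, Mul(-19, 1)))) = Add(4, Mul(-1, Mul(-1, -19))) = Add(4, Mul(-1, 19)) = Add(4, -19) = -15)
K = -19 (K = Add(-4, -15) = -19)
Mul(2, Add(140, K)) = Mul(2, Add(140, -19)) = Mul(2, 121) = 242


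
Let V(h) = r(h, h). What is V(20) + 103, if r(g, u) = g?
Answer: 123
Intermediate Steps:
V(h) = h
V(20) + 103 = 20 + 103 = 123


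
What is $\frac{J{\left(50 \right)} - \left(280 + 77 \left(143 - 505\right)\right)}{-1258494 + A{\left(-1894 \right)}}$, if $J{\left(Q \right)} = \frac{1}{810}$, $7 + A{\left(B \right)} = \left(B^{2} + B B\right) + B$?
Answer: $\frac{22351141}{4790402370} \approx 0.0046658$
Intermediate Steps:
$A{\left(B \right)} = -7 + B + 2 B^{2}$ ($A{\left(B \right)} = -7 + \left(\left(B^{2} + B B\right) + B\right) = -7 + \left(\left(B^{2} + B^{2}\right) + B\right) = -7 + \left(2 B^{2} + B\right) = -7 + \left(B + 2 B^{2}\right) = -7 + B + 2 B^{2}$)
$J{\left(Q \right)} = \frac{1}{810}$
$\frac{J{\left(50 \right)} - \left(280 + 77 \left(143 - 505\right)\right)}{-1258494 + A{\left(-1894 \right)}} = \frac{\frac{1}{810} - \left(280 + 77 \left(143 - 505\right)\right)}{-1258494 - \left(1901 - 7174472\right)} = \frac{\frac{1}{810} - -27594}{-1258494 - -7172571} = \frac{\frac{1}{810} + \left(-280 + 27874\right)}{-1258494 - -7172571} = \frac{\frac{1}{810} + 27594}{-1258494 + 7172571} = \frac{22351141}{810 \cdot 5914077} = \frac{22351141}{810} \cdot \frac{1}{5914077} = \frac{22351141}{4790402370}$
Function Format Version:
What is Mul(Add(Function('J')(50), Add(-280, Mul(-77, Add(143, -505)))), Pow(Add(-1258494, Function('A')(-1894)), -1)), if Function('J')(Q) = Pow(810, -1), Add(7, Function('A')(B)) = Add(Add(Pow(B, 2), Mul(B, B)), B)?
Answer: Rational(22351141, 4790402370) ≈ 0.0046658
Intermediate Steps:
Function('A')(B) = Add(-7, B, Mul(2, Pow(B, 2))) (Function('A')(B) = Add(-7, Add(Add(Pow(B, 2), Mul(B, B)), B)) = Add(-7, Add(Add(Pow(B, 2), Pow(B, 2)), B)) = Add(-7, Add(Mul(2, Pow(B, 2)), B)) = Add(-7, Add(B, Mul(2, Pow(B, 2)))) = Add(-7, B, Mul(2, Pow(B, 2))))
Function('J')(Q) = Rational(1, 810)
Mul(Add(Function('J')(50), Add(-280, Mul(-77, Add(143, -505)))), Pow(Add(-1258494, Function('A')(-1894)), -1)) = Mul(Add(Rational(1, 810), Add(-280, Mul(-77, Add(143, -505)))), Pow(Add(-1258494, Add(-7, -1894, Mul(2, Pow(-1894, 2)))), -1)) = Mul(Add(Rational(1, 810), Add(-280, Mul(-77, -362))), Pow(Add(-1258494, Add(-7, -1894, Mul(2, 3587236))), -1)) = Mul(Add(Rational(1, 810), Add(-280, 27874)), Pow(Add(-1258494, Add(-7, -1894, 7174472)), -1)) = Mul(Add(Rational(1, 810), 27594), Pow(Add(-1258494, 7172571), -1)) = Mul(Rational(22351141, 810), Pow(5914077, -1)) = Mul(Rational(22351141, 810), Rational(1, 5914077)) = Rational(22351141, 4790402370)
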